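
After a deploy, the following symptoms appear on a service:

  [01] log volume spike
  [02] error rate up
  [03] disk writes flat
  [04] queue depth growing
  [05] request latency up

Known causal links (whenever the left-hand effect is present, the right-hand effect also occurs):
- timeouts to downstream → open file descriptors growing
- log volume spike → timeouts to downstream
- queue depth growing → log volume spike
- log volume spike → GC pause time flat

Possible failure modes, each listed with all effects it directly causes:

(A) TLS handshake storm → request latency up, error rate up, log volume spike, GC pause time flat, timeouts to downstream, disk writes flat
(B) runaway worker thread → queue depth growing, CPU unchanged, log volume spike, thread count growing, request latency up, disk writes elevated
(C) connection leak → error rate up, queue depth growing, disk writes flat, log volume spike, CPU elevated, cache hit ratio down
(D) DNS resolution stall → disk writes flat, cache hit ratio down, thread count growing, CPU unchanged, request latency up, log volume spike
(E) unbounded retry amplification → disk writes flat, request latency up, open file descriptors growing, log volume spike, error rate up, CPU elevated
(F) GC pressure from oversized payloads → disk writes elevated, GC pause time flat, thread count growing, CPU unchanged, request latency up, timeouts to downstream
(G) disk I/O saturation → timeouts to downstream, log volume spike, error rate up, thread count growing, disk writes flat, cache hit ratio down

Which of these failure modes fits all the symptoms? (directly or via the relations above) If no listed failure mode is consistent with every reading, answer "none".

Per-candidate check:
(A) TLS handshake storm — does not account for queue depth growing
(B) runaway worker thread — log volume spike match; error rate up miss; disk writes flat miss; queue depth growing match; request latency up match
(C) connection leak — does not account for request latency up
(D) DNS resolution stall — does not account for error rate up, queue depth growing
(E) unbounded retry amplification — log volume spike match; error rate up match; disk writes flat match; queue depth growing miss; request latency up match
(F) GC pressure from oversized payloads — log volume spike miss; error rate up miss; disk writes flat miss; queue depth growing miss; request latency up match
(G) disk I/O saturation — does not account for queue depth growing, request latency up
No candidate is consistent with all observations.

none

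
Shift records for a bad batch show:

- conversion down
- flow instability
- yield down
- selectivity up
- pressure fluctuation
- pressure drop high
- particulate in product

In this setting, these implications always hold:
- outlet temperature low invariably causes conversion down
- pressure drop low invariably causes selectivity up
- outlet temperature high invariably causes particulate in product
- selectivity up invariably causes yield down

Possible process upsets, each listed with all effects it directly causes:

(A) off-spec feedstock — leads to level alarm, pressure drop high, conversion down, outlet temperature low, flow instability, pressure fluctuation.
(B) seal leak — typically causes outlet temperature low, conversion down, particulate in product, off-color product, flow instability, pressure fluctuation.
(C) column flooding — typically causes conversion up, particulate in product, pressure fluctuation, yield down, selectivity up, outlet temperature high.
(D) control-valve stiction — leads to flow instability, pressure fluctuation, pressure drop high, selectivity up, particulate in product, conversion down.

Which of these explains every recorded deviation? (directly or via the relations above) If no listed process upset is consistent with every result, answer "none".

D

Per-candidate check:
(A) off-spec feedstock — does not account for yield down, selectivity up, particulate in product
(B) seal leak — conversion down ✓; flow instability ✓; yield down ✗; selectivity up ✗; pressure fluctuation ✓; pressure drop high ✗; particulate in product ✓
(C) column flooding — conversion down ✗; flow instability ✗; yield down ✓; selectivity up ✓; pressure fluctuation ✓; pressure drop high ✗; particulate in product ✓
(D) control-valve stiction — conversion down ✓; flow instability ✓; yield down ✓ (through selectivity up → yield down); selectivity up ✓; pressure fluctuation ✓; pressure drop high ✓; particulate in product ✓
(D) is the only candidate with no mismatches.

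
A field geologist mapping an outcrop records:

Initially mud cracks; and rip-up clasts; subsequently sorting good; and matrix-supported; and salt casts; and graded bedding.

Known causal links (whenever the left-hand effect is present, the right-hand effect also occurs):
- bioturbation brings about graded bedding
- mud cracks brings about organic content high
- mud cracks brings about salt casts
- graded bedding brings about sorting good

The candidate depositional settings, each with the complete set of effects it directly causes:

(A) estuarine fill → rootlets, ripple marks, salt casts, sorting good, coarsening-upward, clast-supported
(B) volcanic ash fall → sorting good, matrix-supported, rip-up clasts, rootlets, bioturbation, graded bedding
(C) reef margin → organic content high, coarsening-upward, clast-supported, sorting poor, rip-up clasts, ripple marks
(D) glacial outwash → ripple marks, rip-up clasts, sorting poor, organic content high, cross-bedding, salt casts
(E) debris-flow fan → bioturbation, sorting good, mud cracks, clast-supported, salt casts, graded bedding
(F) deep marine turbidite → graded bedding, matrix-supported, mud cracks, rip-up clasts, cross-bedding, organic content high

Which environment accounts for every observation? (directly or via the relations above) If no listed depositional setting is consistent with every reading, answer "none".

F

Checking each candidate against the observations:
(A) estuarine fill — fails on mud cracks, rip-up clasts, matrix-supported, graded bedding (predicts clast-supported, not matrix-supported)
(B) volcanic ash fall — mud cracks -; rip-up clasts +; sorting good +; matrix-supported +; salt casts -; graded bedding +
(C) reef margin — fails on mud cracks, sorting good, matrix-supported, salt casts, graded bedding (predicts sorting poor, not sorting good; predicts clast-supported, not matrix-supported)
(D) glacial outwash — mud cracks -; rip-up clasts +; sorting good -; matrix-supported -; salt casts +; graded bedding -
(E) debris-flow fan — fails on rip-up clasts, matrix-supported (predicts clast-supported, not matrix-supported)
(F) deep marine turbidite — mud cracks +; rip-up clasts +; sorting good + (via graded bedding → sorting good); matrix-supported +; salt casts + (via mud cracks → salt casts); graded bedding +
(F) is the only candidate with no mismatches.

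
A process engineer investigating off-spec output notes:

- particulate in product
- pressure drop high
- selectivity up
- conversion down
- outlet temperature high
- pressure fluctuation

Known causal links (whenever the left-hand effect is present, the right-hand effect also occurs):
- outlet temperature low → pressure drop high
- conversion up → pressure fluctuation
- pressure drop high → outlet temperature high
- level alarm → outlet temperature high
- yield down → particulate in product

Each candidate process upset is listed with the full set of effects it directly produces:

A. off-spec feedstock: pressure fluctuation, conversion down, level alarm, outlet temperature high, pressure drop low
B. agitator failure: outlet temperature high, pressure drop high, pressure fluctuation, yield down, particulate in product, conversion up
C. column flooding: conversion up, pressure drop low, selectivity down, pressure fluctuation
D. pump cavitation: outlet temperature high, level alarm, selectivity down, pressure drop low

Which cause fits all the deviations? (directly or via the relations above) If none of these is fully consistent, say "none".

Testing each hypothesis:
(A) off-spec feedstock — fails on particulate in product, pressure drop high, selectivity up (predicts pressure drop low, not pressure drop high)
(B) agitator failure — fails on selectivity up, conversion down (predicts conversion up, not conversion down)
(C) column flooding — particulate in product NO; pressure drop high NO; selectivity up NO; conversion down NO; outlet temperature high NO; pressure fluctuation yes
(D) pump cavitation — fails on particulate in product, pressure drop high, selectivity up, conversion down, pressure fluctuation (predicts pressure drop low, not pressure drop high; predicts selectivity down, not selectivity up)
Every candidate fails on at least one observation.

none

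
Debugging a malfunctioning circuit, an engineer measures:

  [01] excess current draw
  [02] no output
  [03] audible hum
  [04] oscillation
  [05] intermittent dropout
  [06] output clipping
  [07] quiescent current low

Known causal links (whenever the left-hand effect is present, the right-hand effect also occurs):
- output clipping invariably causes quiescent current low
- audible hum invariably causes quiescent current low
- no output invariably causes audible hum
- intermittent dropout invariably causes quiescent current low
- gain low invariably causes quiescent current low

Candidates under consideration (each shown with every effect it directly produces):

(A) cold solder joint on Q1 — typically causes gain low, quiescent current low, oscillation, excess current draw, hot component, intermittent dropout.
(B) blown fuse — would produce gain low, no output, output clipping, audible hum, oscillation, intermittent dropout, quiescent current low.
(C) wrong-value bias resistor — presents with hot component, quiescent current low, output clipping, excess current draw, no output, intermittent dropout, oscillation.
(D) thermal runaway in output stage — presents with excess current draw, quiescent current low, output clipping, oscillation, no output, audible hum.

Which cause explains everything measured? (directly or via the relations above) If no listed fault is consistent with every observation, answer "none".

C

Per-candidate check:
(A) cold solder joint on Q1 — does not account for no output, audible hum, output clipping
(B) blown fuse — excess current draw NO; no output yes; audible hum yes; oscillation yes; intermittent dropout yes; output clipping yes; quiescent current low yes
(C) wrong-value bias resistor — accounts for every observation (audible hum by no output → audible hum)
(D) thermal runaway in output stage — excess current draw yes; no output yes; audible hum yes; oscillation yes; intermittent dropout NO; output clipping yes; quiescent current low yes
Only (C) is consistent with every observation.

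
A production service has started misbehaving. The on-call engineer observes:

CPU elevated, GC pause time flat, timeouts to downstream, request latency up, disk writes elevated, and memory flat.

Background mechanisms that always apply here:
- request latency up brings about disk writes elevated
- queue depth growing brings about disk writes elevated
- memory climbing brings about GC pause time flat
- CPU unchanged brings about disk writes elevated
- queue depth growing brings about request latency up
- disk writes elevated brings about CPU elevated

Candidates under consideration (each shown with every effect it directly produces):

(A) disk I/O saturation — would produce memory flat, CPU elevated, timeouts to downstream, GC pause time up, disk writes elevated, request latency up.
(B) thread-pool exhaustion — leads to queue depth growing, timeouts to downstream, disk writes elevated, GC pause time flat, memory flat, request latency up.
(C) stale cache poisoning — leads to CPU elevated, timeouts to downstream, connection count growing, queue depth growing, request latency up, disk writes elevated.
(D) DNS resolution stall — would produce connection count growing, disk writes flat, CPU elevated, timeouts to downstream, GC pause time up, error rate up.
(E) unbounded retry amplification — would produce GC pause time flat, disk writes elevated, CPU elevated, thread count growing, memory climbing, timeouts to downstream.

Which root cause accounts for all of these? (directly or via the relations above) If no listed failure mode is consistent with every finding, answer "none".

B

Testing each hypothesis:
(A) disk I/O saturation — fails on GC pause time flat (predicts GC pause time up, not GC pause time flat)
(B) thread-pool exhaustion — CPU elevated yes (by disk writes elevated → CPU elevated); GC pause time flat yes; timeouts to downstream yes; request latency up yes; disk writes elevated yes; memory flat yes
(C) stale cache poisoning — does not account for GC pause time flat, memory flat
(D) DNS resolution stall — fails on GC pause time flat, request latency up, disk writes elevated, memory flat (predicts GC pause time up, not GC pause time flat; predicts disk writes flat, not disk writes elevated)
(E) unbounded retry amplification — fails on request latency up, memory flat (predicts memory climbing, not memory flat)
(B) alone accounts for all the evidence.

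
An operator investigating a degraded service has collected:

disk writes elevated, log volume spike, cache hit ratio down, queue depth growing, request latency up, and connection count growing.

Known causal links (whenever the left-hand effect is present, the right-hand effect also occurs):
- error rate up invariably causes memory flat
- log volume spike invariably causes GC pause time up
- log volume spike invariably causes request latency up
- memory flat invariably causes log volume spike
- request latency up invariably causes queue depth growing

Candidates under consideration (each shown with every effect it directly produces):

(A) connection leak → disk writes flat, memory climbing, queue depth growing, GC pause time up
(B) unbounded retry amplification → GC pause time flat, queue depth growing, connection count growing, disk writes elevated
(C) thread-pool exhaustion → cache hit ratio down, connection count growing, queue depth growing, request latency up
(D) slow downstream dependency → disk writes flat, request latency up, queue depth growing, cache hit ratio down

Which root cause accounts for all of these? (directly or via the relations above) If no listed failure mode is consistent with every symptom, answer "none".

none

For each candidate, compare predicted effects to what was observed:
(A) connection leak — disk writes elevated -; log volume spike -; cache hit ratio down -; queue depth growing +; request latency up -; connection count growing -
(B) unbounded retry amplification — disk writes elevated +; log volume spike -; cache hit ratio down -; queue depth growing +; request latency up -; connection count growing +
(C) thread-pool exhaustion — does not account for disk writes elevated, log volume spike
(D) slow downstream dependency — fails on disk writes elevated, log volume spike, connection count growing (predicts disk writes flat, not disk writes elevated)
None of the listed candidates fits everything.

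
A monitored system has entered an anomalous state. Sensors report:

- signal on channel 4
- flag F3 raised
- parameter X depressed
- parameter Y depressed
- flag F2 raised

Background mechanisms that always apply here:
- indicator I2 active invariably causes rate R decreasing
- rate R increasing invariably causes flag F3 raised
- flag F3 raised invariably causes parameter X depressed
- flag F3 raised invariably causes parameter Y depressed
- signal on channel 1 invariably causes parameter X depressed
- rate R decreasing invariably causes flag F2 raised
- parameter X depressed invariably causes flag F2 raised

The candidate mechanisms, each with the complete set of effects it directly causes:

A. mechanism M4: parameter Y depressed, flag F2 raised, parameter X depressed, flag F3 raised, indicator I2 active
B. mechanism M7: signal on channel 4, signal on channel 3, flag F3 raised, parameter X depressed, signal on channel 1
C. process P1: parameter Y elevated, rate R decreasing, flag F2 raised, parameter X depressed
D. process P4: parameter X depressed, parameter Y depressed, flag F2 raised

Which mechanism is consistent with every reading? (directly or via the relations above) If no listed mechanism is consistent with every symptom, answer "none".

B

For each candidate, compare predicted effects to what was observed:
(A) mechanism M4 — does not account for signal on channel 4
(B) mechanism M7 — signal on channel 4 match; flag F3 raised match; parameter X depressed match; parameter Y depressed match (via flag F3 raised → parameter Y depressed); flag F2 raised match (via parameter X depressed → flag F2 raised)
(C) process P1 — signal on channel 4 miss; flag F3 raised miss; parameter X depressed match; parameter Y depressed miss; flag F2 raised match
(D) process P4 — signal on channel 4 miss; flag F3 raised miss; parameter X depressed match; parameter Y depressed match; flag F2 raised match
(B) is the only candidate with no mismatches.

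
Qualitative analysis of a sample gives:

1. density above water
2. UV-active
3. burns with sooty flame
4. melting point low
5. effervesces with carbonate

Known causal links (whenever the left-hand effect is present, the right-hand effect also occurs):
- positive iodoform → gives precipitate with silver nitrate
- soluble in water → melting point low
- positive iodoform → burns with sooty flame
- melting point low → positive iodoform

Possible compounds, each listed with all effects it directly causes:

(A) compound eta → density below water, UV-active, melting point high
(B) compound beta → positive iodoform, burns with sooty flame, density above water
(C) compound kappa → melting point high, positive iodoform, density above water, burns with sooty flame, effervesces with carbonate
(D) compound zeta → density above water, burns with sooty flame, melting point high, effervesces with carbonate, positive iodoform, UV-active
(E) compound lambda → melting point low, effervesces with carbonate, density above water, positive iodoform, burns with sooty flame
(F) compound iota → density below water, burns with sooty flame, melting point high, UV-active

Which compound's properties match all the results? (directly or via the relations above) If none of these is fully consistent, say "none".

none

For each candidate, compare predicted effects to what was observed:
(A) compound eta — fails on density above water, burns with sooty flame, melting point low, effervesces with carbonate (predicts density below water, not density above water; predicts melting point high, not melting point low)
(B) compound beta — density above water +; UV-active -; burns with sooty flame +; melting point low -; effervesces with carbonate -
(C) compound kappa — density above water +; UV-active -; burns with sooty flame +; melting point low -; effervesces with carbonate +
(D) compound zeta — fails on melting point low (predicts melting point high, not melting point low)
(E) compound lambda — does not account for UV-active
(F) compound iota — density above water -; UV-active +; burns with sooty flame +; melting point low -; effervesces with carbonate -
Every candidate fails on at least one observation.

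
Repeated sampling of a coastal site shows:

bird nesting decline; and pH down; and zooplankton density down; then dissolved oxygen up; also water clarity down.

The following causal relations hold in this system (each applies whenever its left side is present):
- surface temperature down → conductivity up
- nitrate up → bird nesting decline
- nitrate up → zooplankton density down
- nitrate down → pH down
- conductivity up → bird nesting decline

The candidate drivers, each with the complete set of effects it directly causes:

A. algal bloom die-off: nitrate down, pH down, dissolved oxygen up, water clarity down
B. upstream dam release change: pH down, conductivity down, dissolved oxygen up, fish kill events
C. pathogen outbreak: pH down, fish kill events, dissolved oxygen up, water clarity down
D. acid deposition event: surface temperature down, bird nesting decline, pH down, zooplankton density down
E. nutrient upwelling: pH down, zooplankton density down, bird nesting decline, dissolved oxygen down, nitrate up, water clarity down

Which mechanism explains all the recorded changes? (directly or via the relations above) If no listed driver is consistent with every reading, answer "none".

none

For each candidate, compare predicted effects to what was observed:
(A) algal bloom die-off — does not account for bird nesting decline, zooplankton density down
(B) upstream dam release change — does not account for bird nesting decline, zooplankton density down, water clarity down
(C) pathogen outbreak — does not account for bird nesting decline, zooplankton density down
(D) acid deposition event — does not account for dissolved oxygen up, water clarity down
(E) nutrient upwelling — bird nesting decline yes; pH down yes; zooplankton density down yes; dissolved oxygen up NO; water clarity down yes
None of the listed candidates fits everything.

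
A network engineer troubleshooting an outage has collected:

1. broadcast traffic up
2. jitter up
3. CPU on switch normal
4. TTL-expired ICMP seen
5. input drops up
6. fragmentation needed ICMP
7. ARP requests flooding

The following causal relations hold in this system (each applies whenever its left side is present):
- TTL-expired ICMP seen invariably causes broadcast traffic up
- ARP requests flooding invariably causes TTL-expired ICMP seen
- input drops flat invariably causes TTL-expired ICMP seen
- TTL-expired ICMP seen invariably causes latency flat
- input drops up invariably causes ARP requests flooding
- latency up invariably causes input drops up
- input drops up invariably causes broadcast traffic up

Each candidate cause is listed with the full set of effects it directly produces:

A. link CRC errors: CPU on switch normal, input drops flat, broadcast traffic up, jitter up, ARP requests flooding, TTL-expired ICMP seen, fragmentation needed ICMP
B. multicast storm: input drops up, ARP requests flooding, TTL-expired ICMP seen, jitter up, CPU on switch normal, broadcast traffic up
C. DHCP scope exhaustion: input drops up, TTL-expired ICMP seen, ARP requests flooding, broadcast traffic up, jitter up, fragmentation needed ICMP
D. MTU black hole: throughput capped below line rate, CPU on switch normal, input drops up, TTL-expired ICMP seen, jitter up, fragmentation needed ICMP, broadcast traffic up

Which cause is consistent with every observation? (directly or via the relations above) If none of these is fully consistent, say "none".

D

Checking each candidate against the observations:
(A) link CRC errors — broadcast traffic up +; jitter up +; CPU on switch normal +; TTL-expired ICMP seen +; input drops up -; fragmentation needed ICMP +; ARP requests flooding +
(B) multicast storm — does not account for fragmentation needed ICMP
(C) DHCP scope exhaustion — does not account for CPU on switch normal
(D) MTU black hole — accounts for every observation (ARP requests flooding through input drops up → ARP requests flooding)
(D) is the only candidate with no mismatches.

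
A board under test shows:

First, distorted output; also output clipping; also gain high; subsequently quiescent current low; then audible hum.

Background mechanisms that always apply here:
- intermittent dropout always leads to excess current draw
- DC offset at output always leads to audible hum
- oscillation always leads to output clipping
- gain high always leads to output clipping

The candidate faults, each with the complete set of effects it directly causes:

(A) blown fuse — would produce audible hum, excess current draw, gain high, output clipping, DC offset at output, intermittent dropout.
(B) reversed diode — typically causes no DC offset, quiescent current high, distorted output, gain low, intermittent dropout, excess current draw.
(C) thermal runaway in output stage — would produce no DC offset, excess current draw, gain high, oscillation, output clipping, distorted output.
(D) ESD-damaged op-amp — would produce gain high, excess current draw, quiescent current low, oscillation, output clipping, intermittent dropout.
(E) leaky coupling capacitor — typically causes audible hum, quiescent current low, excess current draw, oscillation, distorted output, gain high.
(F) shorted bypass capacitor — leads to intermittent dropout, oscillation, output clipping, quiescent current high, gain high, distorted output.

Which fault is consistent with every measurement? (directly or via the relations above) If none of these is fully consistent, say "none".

Checking each candidate against the observations:
(A) blown fuse — distorted output NO; output clipping yes; gain high yes; quiescent current low NO; audible hum yes
(B) reversed diode — distorted output yes; output clipping NO; gain high NO; quiescent current low NO; audible hum NO
(C) thermal runaway in output stage — does not account for quiescent current low, audible hum
(D) ESD-damaged op-amp — distorted output NO; output clipping yes; gain high yes; quiescent current low yes; audible hum NO
(E) leaky coupling capacitor — distorted output yes; output clipping yes (by gain high → output clipping); gain high yes; quiescent current low yes; audible hum yes
(F) shorted bypass capacitor — distorted output yes; output clipping yes; gain high yes; quiescent current low NO; audible hum NO
Only (E) is consistent with every observation.

E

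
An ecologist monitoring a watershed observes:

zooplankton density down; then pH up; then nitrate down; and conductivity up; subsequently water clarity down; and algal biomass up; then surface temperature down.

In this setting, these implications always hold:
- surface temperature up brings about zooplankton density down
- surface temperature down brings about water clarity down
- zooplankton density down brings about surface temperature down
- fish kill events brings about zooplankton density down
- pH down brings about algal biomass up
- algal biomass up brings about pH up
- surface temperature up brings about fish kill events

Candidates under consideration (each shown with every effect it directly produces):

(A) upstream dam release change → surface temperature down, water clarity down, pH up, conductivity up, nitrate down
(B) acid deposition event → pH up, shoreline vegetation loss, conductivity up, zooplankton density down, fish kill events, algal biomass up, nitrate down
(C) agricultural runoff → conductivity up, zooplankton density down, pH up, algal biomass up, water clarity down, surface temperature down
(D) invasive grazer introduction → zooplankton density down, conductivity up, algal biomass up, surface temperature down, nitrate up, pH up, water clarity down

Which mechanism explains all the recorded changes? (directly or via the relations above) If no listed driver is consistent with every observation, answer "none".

Testing each hypothesis:
(A) upstream dam release change — zooplankton density down -; pH up +; nitrate down +; conductivity up +; water clarity down +; algal biomass up -; surface temperature down +
(B) acid deposition event — zooplankton density down +; pH up +; nitrate down +; conductivity up +; water clarity down + (through zooplankton density down → surface temperature down → water clarity down); algal biomass up +; surface temperature down + (through zooplankton density down → surface temperature down)
(C) agricultural runoff — zooplankton density down +; pH up +; nitrate down -; conductivity up +; water clarity down +; algal biomass up +; surface temperature down +
(D) invasive grazer introduction — fails on nitrate down (predicts nitrate up, not nitrate down)
(B) is the only candidate with no mismatches.

B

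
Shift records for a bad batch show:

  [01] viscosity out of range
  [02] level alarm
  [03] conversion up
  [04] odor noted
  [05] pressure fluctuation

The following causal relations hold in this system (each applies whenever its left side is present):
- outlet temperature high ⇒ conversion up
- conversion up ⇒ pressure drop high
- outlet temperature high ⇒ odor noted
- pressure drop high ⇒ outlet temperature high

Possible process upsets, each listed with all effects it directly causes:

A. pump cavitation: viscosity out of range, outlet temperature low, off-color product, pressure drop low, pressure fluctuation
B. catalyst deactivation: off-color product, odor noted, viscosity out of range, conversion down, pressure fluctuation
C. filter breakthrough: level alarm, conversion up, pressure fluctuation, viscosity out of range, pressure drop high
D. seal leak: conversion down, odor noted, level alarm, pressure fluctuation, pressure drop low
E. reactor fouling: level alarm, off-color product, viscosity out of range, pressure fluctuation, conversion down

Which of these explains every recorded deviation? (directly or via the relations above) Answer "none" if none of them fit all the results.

C

Per-candidate check:
(A) pump cavitation — viscosity out of range ✓; level alarm ✗; conversion up ✗; odor noted ✗; pressure fluctuation ✓
(B) catalyst deactivation — viscosity out of range ✓; level alarm ✗; conversion up ✗; odor noted ✓; pressure fluctuation ✓
(C) filter breakthrough — viscosity out of range ✓; level alarm ✓; conversion up ✓; odor noted ✓ (through pressure drop high → outlet temperature high → odor noted); pressure fluctuation ✓
(D) seal leak — fails on viscosity out of range, conversion up (predicts conversion down, not conversion up)
(E) reactor fouling — viscosity out of range ✓; level alarm ✓; conversion up ✗; odor noted ✗; pressure fluctuation ✓
Only (C) is consistent with every observation.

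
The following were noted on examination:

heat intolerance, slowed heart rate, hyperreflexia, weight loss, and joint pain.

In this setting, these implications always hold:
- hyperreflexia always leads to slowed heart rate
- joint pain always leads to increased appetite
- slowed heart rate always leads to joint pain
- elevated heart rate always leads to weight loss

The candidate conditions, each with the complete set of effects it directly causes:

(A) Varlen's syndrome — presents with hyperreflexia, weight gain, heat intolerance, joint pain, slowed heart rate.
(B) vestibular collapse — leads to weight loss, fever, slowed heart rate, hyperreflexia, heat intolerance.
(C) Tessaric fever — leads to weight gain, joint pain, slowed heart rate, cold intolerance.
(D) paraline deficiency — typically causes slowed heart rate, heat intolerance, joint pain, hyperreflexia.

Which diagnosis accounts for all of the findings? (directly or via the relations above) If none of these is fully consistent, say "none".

B

Checking each candidate against the observations:
(A) Varlen's syndrome — fails on weight loss (predicts weight gain, not weight loss)
(B) vestibular collapse — heat intolerance match; slowed heart rate match; hyperreflexia match; weight loss match; joint pain match (via slowed heart rate → joint pain)
(C) Tessaric fever — fails on heat intolerance, hyperreflexia, weight loss (predicts cold intolerance, not heat intolerance; predicts weight gain, not weight loss)
(D) paraline deficiency — heat intolerance match; slowed heart rate match; hyperreflexia match; weight loss miss; joint pain match
(B) alone accounts for all the evidence.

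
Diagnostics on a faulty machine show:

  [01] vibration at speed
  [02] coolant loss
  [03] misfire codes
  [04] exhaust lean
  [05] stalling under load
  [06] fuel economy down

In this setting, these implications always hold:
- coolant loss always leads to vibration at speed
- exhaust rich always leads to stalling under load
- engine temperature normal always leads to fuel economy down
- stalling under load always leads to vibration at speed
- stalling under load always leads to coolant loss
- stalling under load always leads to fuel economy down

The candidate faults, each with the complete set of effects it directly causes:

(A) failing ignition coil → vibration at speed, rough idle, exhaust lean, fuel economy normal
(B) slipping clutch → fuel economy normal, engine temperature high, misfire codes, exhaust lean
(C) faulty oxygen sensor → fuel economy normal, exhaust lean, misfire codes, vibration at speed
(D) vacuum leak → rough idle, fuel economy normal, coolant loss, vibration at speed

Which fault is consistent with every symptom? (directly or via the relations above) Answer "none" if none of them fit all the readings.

Testing each hypothesis:
(A) failing ignition coil — vibration at speed +; coolant loss -; misfire codes -; exhaust lean +; stalling under load -; fuel economy down -
(B) slipping clutch — fails on vibration at speed, coolant loss, stalling under load, fuel economy down (predicts fuel economy normal, not fuel economy down)
(C) faulty oxygen sensor — vibration at speed +; coolant loss -; misfire codes +; exhaust lean +; stalling under load -; fuel economy down -
(D) vacuum leak — vibration at speed +; coolant loss +; misfire codes -; exhaust lean -; stalling under load -; fuel economy down -
None of the listed candidates fits everything.

none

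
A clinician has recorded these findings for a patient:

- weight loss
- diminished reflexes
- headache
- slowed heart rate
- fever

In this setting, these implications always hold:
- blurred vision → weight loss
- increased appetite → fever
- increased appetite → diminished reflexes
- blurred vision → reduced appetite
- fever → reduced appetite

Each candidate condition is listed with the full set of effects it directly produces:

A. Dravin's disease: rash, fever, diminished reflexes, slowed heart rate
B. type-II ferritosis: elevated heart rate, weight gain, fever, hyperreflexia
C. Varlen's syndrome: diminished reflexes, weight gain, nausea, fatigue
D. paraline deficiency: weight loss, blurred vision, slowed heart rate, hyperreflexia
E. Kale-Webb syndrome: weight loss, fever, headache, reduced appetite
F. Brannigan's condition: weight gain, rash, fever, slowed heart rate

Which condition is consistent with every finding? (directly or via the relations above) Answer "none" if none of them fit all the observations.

Checking each candidate against the observations:
(A) Dravin's disease — does not account for weight loss, headache
(B) type-II ferritosis — fails on weight loss, diminished reflexes, headache, slowed heart rate (predicts weight gain, not weight loss; predicts hyperreflexia, not diminished reflexes; predicts elevated heart rate, not slowed heart rate)
(C) Varlen's syndrome — fails on weight loss, headache, slowed heart rate, fever (predicts weight gain, not weight loss)
(D) paraline deficiency — weight loss +; diminished reflexes -; headache -; slowed heart rate +; fever -
(E) Kale-Webb syndrome — weight loss +; diminished reflexes -; headache +; slowed heart rate -; fever +
(F) Brannigan's condition — fails on weight loss, diminished reflexes, headache (predicts weight gain, not weight loss)
None of the listed candidates fits everything.

none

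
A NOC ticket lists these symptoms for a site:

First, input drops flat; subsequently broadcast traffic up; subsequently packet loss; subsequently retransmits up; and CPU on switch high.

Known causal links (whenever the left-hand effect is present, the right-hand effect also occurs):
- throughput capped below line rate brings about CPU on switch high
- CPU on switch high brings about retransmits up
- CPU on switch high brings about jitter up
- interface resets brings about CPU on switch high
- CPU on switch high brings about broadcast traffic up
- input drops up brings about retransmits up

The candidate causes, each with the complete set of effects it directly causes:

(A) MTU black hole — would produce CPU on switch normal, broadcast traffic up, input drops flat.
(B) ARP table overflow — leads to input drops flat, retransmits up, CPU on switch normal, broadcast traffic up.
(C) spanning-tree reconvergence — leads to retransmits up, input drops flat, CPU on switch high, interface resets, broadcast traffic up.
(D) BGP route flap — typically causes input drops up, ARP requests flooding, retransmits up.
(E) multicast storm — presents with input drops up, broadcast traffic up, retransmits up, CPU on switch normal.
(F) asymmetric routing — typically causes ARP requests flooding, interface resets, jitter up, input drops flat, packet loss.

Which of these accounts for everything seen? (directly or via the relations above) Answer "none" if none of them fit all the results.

Checking each candidate against the observations:
(A) MTU black hole — input drops flat match; broadcast traffic up match; packet loss miss; retransmits up miss; CPU on switch high miss
(B) ARP table overflow — fails on packet loss, CPU on switch high (predicts CPU on switch normal, not CPU on switch high)
(C) spanning-tree reconvergence — input drops flat match; broadcast traffic up match; packet loss miss; retransmits up match; CPU on switch high match
(D) BGP route flap — fails on input drops flat, broadcast traffic up, packet loss, CPU on switch high (predicts input drops up, not input drops flat)
(E) multicast storm — input drops flat miss; broadcast traffic up match; packet loss miss; retransmits up match; CPU on switch high miss
(F) asymmetric routing — accounts for every observation (broadcast traffic up via interface resets → CPU on switch high → broadcast traffic up)
Only (F) is consistent with every observation.

F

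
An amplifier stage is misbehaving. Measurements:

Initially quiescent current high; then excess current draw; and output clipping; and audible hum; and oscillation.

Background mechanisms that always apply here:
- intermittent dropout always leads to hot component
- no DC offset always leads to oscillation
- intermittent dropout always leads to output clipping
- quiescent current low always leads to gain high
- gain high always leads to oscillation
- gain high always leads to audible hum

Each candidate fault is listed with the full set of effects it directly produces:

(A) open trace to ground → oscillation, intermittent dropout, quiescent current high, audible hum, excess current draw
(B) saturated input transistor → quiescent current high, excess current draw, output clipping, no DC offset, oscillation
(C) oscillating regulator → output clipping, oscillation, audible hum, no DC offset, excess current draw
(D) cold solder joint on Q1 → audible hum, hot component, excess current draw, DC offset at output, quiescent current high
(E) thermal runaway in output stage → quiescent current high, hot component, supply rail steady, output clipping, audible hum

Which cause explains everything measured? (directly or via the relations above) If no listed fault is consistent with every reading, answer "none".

A

Per-candidate check:
(A) open trace to ground — accounts for every observation (output clipping by intermittent dropout → output clipping)
(B) saturated input transistor — quiescent current high yes; excess current draw yes; output clipping yes; audible hum NO; oscillation yes
(C) oscillating regulator — quiescent current high NO; excess current draw yes; output clipping yes; audible hum yes; oscillation yes
(D) cold solder joint on Q1 — quiescent current high yes; excess current draw yes; output clipping NO; audible hum yes; oscillation NO
(E) thermal runaway in output stage — quiescent current high yes; excess current draw NO; output clipping yes; audible hum yes; oscillation NO
(A) is the only candidate with no mismatches.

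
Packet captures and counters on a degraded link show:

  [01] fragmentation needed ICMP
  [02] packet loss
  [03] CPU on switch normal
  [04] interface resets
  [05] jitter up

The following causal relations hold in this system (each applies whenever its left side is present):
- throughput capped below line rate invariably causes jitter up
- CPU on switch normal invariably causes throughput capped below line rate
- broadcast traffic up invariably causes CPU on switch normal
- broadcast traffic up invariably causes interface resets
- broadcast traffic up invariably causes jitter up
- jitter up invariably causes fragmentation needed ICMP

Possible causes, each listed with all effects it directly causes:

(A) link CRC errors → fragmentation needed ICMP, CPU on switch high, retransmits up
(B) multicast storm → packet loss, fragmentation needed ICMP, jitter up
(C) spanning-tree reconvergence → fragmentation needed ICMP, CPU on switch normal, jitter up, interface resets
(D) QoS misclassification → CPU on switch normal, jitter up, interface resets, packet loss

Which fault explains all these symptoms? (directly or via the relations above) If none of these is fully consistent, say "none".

Testing each hypothesis:
(A) link CRC errors — fails on packet loss, CPU on switch normal, interface resets, jitter up (predicts CPU on switch high, not CPU on switch normal)
(B) multicast storm — does not account for CPU on switch normal, interface resets
(C) spanning-tree reconvergence — does not account for packet loss
(D) QoS misclassification — fragmentation needed ICMP + (via jitter up → fragmentation needed ICMP); packet loss +; CPU on switch normal +; interface resets +; jitter up +
(D) is the only candidate with no mismatches.

D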